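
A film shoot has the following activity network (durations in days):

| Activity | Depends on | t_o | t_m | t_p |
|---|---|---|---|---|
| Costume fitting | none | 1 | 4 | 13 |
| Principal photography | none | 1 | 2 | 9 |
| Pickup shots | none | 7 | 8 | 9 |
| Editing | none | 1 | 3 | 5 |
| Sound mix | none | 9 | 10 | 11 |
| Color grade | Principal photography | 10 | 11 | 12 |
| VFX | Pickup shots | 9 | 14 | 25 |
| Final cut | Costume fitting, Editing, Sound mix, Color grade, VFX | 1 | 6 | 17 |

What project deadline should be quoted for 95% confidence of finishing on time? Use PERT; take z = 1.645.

te_Costume fitting = (1 + 4·4 + 13)/6 = 30/6 = 5; σ²_Costume fitting = ((13−1)/6)² = 4.000
te_Principal photography = (1 + 4·2 + 9)/6 = 18/6 = 3; σ²_Principal photography = ((9−1)/6)² = 1.778
te_Pickup shots = (7 + 4·8 + 9)/6 = 48/6 = 8; σ²_Pickup shots = ((9−7)/6)² = 0.111
te_Editing = (1 + 4·3 + 5)/6 = 18/6 = 3; σ²_Editing = ((5−1)/6)² = 0.444
te_Sound mix = (9 + 4·10 + 11)/6 = 60/6 = 10; σ²_Sound mix = ((11−9)/6)² = 0.111
te_Color grade = (10 + 4·11 + 12)/6 = 66/6 = 11; σ²_Color grade = ((12−10)/6)² = 0.111
te_VFX = (9 + 4·14 + 25)/6 = 90/6 = 15; σ²_VFX = ((25−9)/6)² = 7.111
te_Final cut = (1 + 4·6 + 17)/6 = 42/6 = 7; σ²_Final cut = ((17−1)/6)² = 7.111

Forward pass:
ES_Costume fitting = 0; EF_Costume fitting = 5
ES_Principal photography = 0; EF_Principal photography = 3
ES_Pickup shots = 0; EF_Pickup shots = 8
ES_Editing = 0; EF_Editing = 3
ES_Sound mix = 0; EF_Sound mix = 10
ES_Color grade = 3; EF_Color grade = 3+11 = 14
ES_VFX = 8; EF_VFX = 8+15 = 23
ES_Final cut = max(EF_Costume fitting=5, EF_Editing=3, EF_Sound mix=10, EF_Color grade=14, EF_VFX=23) = 23; EF_Final cut = 23+7 = 30
Expected project duration μ = 30 days. Critical path: Pickup shots → VFX → Final cut.

Variance along critical path = 0.111 + 7.111 + 7.111 = 14.333; σ = 3.786 days.
D = μ + z·σ = 30 + 1.645·3.786 = 36.2 days

36.2 days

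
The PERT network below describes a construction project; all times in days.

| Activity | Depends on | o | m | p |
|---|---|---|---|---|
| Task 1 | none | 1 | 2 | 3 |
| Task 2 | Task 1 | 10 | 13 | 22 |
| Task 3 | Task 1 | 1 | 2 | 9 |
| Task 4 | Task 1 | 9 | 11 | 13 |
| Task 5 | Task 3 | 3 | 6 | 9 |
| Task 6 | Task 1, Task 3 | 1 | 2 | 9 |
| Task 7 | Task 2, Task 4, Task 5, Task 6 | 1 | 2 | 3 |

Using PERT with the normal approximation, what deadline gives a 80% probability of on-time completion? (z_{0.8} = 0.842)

te_Task 1 = (1 + 4·2 + 3)/6 = 12/6 = 2; σ²_Task 1 = ((3−1)/6)² = 0.111
te_Task 2 = (10 + 4·13 + 22)/6 = 84/6 = 14; σ²_Task 2 = ((22−10)/6)² = 4.000
te_Task 3 = (1 + 4·2 + 9)/6 = 18/6 = 3; σ²_Task 3 = ((9−1)/6)² = 1.778
te_Task 4 = (9 + 4·11 + 13)/6 = 66/6 = 11; σ²_Task 4 = ((13−9)/6)² = 0.444
te_Task 5 = (3 + 4·6 + 9)/6 = 36/6 = 6; σ²_Task 5 = ((9−3)/6)² = 1.000
te_Task 6 = (1 + 4·2 + 9)/6 = 18/6 = 3; σ²_Task 6 = ((9−1)/6)² = 1.778
te_Task 7 = (1 + 4·2 + 3)/6 = 12/6 = 2; σ²_Task 7 = ((3−1)/6)² = 0.111

Forward pass:
ES_Task 1 = 0; EF_Task 1 = 2
ES_Task 2 = 2; EF_Task 2 = 2+14 = 16
ES_Task 3 = 2; EF_Task 3 = 2+3 = 5
ES_Task 4 = 2; EF_Task 4 = 2+11 = 13
ES_Task 5 = 5; EF_Task 5 = 5+6 = 11
ES_Task 6 = max(EF_Task 1=2, EF_Task 3=5) = 5; EF_Task 6 = 5+3 = 8
ES_Task 7 = max(EF_Task 2=16, EF_Task 4=13, EF_Task 5=11, EF_Task 6=8) = 16; EF_Task 7 = 16+2 = 18
Expected project duration μ = 18 days. Critical path: Task 1 → Task 2 → Task 7.

Variance along critical path = 0.111 + 4.000 + 0.111 = 4.222; σ = 2.055 days.
D = μ + z·σ = 18 + 0.842·2.055 = 19.7 days

19.7 days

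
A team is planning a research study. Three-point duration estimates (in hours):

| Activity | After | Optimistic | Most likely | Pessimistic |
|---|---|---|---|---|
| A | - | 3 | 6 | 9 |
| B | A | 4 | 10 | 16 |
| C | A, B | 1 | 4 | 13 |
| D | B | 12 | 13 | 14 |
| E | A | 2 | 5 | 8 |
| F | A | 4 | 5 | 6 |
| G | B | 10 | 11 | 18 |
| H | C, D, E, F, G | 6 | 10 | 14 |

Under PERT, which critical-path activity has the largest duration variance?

B

te_A = (3 + 4·6 + 9)/6 = 36/6 = 6; σ²_A = ((9−3)/6)² = 1.000
te_B = (4 + 4·10 + 16)/6 = 60/6 = 10; σ²_B = ((16−4)/6)² = 4.000
te_C = (1 + 4·4 + 13)/6 = 30/6 = 5; σ²_C = ((13−1)/6)² = 4.000
te_D = (12 + 4·13 + 14)/6 = 78/6 = 13; σ²_D = ((14−12)/6)² = 0.111
te_E = (2 + 4·5 + 8)/6 = 30/6 = 5; σ²_E = ((8−2)/6)² = 1.000
te_F = (4 + 4·5 + 6)/6 = 30/6 = 5; σ²_F = ((6−4)/6)² = 0.111
te_G = (10 + 4·11 + 18)/6 = 72/6 = 12; σ²_G = ((18−10)/6)² = 1.778
te_H = (6 + 4·10 + 14)/6 = 60/6 = 10; σ²_H = ((14−6)/6)² = 1.778

Forward pass:
ES_A = 0; EF_A = 6
ES_B = 6; EF_B = 6+10 = 16
ES_C = max(EF_A=6, EF_B=16) = 16; EF_C = 16+5 = 21
ES_D = 16; EF_D = 16+13 = 29
ES_E = 6; EF_E = 6+5 = 11
ES_F = 6; EF_F = 6+5 = 11
ES_G = 16; EF_G = 16+12 = 28
ES_H = max(EF_C=21, EF_D=29, EF_E=11, EF_F=11, EF_G=28) = 29; EF_H = 29+10 = 39
Expected project duration μ = 39 hours. Critical path: A → B → D → H.

Variances on critical path: σ²_A=1.000, σ²_B=4.000, σ²_D=0.111, σ²_H=1.778.
Largest is σ²_B = 4.000.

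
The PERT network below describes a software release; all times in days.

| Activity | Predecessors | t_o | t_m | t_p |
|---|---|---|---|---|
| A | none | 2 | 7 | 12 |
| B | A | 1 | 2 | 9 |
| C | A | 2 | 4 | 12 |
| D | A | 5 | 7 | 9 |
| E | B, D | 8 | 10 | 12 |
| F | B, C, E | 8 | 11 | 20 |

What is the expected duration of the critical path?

te_A = (2 + 4·7 + 12)/6 = 42/6 = 7
te_B = (1 + 4·2 + 9)/6 = 18/6 = 3
te_C = (2 + 4·4 + 12)/6 = 30/6 = 5
te_D = (5 + 4·7 + 9)/6 = 42/6 = 7
te_E = (8 + 4·10 + 12)/6 = 60/6 = 10
te_F = (8 + 4·11 + 20)/6 = 72/6 = 12

Forward pass:
ES_A = 0; EF_A = 7
ES_B = 7; EF_B = 7+3 = 10
ES_C = 7; EF_C = 7+5 = 12
ES_D = 7; EF_D = 7+7 = 14
ES_E = max(EF_B=10, EF_D=14) = 14; EF_E = 14+10 = 24
ES_F = max(EF_B=10, EF_C=12, EF_E=24) = 24; EF_F = 24+12 = 36
Expected project duration μ = 36 days. Critical path: A → D → E → F.

36 days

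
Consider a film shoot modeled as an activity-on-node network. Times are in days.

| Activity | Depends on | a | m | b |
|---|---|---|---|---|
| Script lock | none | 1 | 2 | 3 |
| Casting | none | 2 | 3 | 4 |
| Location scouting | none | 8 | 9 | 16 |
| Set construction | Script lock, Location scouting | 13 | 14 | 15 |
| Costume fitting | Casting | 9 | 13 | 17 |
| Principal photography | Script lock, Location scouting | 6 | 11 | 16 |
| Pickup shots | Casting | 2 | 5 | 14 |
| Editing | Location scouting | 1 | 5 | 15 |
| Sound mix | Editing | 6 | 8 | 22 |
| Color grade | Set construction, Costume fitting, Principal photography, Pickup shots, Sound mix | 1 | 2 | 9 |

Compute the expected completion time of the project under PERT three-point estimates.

29 days

te_Script lock = (1 + 4·2 + 3)/6 = 12/6 = 2
te_Casting = (2 + 4·3 + 4)/6 = 18/6 = 3
te_Location scouting = (8 + 4·9 + 16)/6 = 60/6 = 10
te_Set construction = (13 + 4·14 + 15)/6 = 84/6 = 14
te_Costume fitting = (9 + 4·13 + 17)/6 = 78/6 = 13
te_Principal photography = (6 + 4·11 + 16)/6 = 66/6 = 11
te_Pickup shots = (2 + 4·5 + 14)/6 = 36/6 = 6
te_Editing = (1 + 4·5 + 15)/6 = 36/6 = 6
te_Sound mix = (6 + 4·8 + 22)/6 = 60/6 = 10
te_Color grade = (1 + 4·2 + 9)/6 = 18/6 = 3

Forward pass:
ES_Script lock = 0; EF_Script lock = 2
ES_Casting = 0; EF_Casting = 3
ES_Location scouting = 0; EF_Location scouting = 10
ES_Set construction = max(EF_Script lock=2, EF_Location scouting=10) = 10; EF_Set construction = 10+14 = 24
ES_Costume fitting = 3; EF_Costume fitting = 3+13 = 16
ES_Principal photography = max(EF_Script lock=2, EF_Location scouting=10) = 10; EF_Principal photography = 10+11 = 21
ES_Pickup shots = 3; EF_Pickup shots = 3+6 = 9
ES_Editing = 10; EF_Editing = 10+6 = 16
ES_Sound mix = 16; EF_Sound mix = 16+10 = 26
ES_Color grade = max(EF_Set construction=24, EF_Costume fitting=16, EF_Principal photography=21, EF_Pickup shots=9, EF_Sound mix=26) = 26; EF_Color grade = 26+3 = 29
Expected project duration μ = 29 days. Critical path: Location scouting → Editing → Sound mix → Color grade.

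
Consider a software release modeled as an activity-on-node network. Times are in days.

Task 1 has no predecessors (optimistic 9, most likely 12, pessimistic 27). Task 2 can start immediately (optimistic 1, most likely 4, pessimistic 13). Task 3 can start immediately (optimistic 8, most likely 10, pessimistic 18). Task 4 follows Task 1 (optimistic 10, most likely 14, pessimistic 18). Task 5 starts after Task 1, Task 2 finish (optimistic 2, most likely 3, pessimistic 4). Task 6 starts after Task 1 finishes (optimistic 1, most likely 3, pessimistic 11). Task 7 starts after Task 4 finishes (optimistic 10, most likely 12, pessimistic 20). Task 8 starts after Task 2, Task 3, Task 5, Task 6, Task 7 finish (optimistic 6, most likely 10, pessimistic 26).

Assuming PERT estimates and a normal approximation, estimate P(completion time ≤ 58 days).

te_Task 1 = (9 + 4·12 + 27)/6 = 84/6 = 14; σ²_Task 1 = ((27−9)/6)² = 9.000
te_Task 2 = (1 + 4·4 + 13)/6 = 30/6 = 5; σ²_Task 2 = ((13−1)/6)² = 4.000
te_Task 3 = (8 + 4·10 + 18)/6 = 66/6 = 11; σ²_Task 3 = ((18−8)/6)² = 2.778
te_Task 4 = (10 + 4·14 + 18)/6 = 84/6 = 14; σ²_Task 4 = ((18−10)/6)² = 1.778
te_Task 5 = (2 + 4·3 + 4)/6 = 18/6 = 3; σ²_Task 5 = ((4−2)/6)² = 0.111
te_Task 6 = (1 + 4·3 + 11)/6 = 24/6 = 4; σ²_Task 6 = ((11−1)/6)² = 2.778
te_Task 7 = (10 + 4·12 + 20)/6 = 78/6 = 13; σ²_Task 7 = ((20−10)/6)² = 2.778
te_Task 8 = (6 + 4·10 + 26)/6 = 72/6 = 12; σ²_Task 8 = ((26−6)/6)² = 11.111

Forward pass:
ES_Task 1 = 0; EF_Task 1 = 14
ES_Task 2 = 0; EF_Task 2 = 5
ES_Task 3 = 0; EF_Task 3 = 11
ES_Task 4 = 14; EF_Task 4 = 14+14 = 28
ES_Task 5 = max(EF_Task 1=14, EF_Task 2=5) = 14; EF_Task 5 = 14+3 = 17
ES_Task 6 = 14; EF_Task 6 = 14+4 = 18
ES_Task 7 = 28; EF_Task 7 = 28+13 = 41
ES_Task 8 = max(EF_Task 2=5, EF_Task 3=11, EF_Task 5=17, EF_Task 6=18, EF_Task 7=41) = 41; EF_Task 8 = 41+12 = 53
Expected project duration μ = 53 days. Critical path: Task 1 → Task 4 → Task 7 → Task 8.

Variance along critical path = 9.000 + 1.778 + 2.778 + 11.111 = 24.667; σ = √24.667 = 4.967 days.
Z = (58 − 53) / 4.967 = 1.007
P(T ≤ 58) = Φ(1.007) ≈ 0.843

0.843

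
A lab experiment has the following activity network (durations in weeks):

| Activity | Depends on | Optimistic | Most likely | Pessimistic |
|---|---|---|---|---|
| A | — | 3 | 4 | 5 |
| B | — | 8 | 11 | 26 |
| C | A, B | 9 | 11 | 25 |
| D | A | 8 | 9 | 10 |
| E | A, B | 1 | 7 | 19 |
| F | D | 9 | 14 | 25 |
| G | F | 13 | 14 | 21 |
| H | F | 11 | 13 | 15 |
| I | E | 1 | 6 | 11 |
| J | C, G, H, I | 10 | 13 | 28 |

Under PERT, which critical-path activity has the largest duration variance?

te_A = (3 + 4·4 + 5)/6 = 24/6 = 4; σ²_A = ((5−3)/6)² = 0.111
te_B = (8 + 4·11 + 26)/6 = 78/6 = 13; σ²_B = ((26−8)/6)² = 9.000
te_C = (9 + 4·11 + 25)/6 = 78/6 = 13; σ²_C = ((25−9)/6)² = 7.111
te_D = (8 + 4·9 + 10)/6 = 54/6 = 9; σ²_D = ((10−8)/6)² = 0.111
te_E = (1 + 4·7 + 19)/6 = 48/6 = 8; σ²_E = ((19−1)/6)² = 9.000
te_F = (9 + 4·14 + 25)/6 = 90/6 = 15; σ²_F = ((25−9)/6)² = 7.111
te_G = (13 + 4·14 + 21)/6 = 90/6 = 15; σ²_G = ((21−13)/6)² = 1.778
te_H = (11 + 4·13 + 15)/6 = 78/6 = 13; σ²_H = ((15−11)/6)² = 0.444
te_I = (1 + 4·6 + 11)/6 = 36/6 = 6; σ²_I = ((11−1)/6)² = 2.778
te_J = (10 + 4·13 + 28)/6 = 90/6 = 15; σ²_J = ((28−10)/6)² = 9.000

Forward pass:
ES_A = 0; EF_A = 4
ES_B = 0; EF_B = 13
ES_C = max(EF_A=4, EF_B=13) = 13; EF_C = 13+13 = 26
ES_D = 4; EF_D = 4+9 = 13
ES_E = max(EF_A=4, EF_B=13) = 13; EF_E = 13+8 = 21
ES_F = 13; EF_F = 13+15 = 28
ES_G = 28; EF_G = 28+15 = 43
ES_H = 28; EF_H = 28+13 = 41
ES_I = 21; EF_I = 21+6 = 27
ES_J = max(EF_C=26, EF_G=43, EF_H=41, EF_I=27) = 43; EF_J = 43+15 = 58
Expected project duration μ = 58 weeks. Critical path: A → D → F → G → J.

Variances on critical path: σ²_A=0.111, σ²_D=0.111, σ²_F=7.111, σ²_G=1.778, σ²_J=9.000.
Largest is σ²_J = 9.000.

J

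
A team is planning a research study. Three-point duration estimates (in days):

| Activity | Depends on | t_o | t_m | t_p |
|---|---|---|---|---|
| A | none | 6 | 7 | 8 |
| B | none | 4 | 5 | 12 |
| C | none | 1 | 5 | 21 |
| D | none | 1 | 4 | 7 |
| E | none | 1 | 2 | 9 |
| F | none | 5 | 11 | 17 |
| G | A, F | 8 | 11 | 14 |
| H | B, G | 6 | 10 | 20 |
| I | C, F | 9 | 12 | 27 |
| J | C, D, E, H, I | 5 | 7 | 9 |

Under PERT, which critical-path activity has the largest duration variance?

H

te_A = (6 + 4·7 + 8)/6 = 42/6 = 7; σ²_A = ((8−6)/6)² = 0.111
te_B = (4 + 4·5 + 12)/6 = 36/6 = 6; σ²_B = ((12−4)/6)² = 1.778
te_C = (1 + 4·5 + 21)/6 = 42/6 = 7; σ²_C = ((21−1)/6)² = 11.111
te_D = (1 + 4·4 + 7)/6 = 24/6 = 4; σ²_D = ((7−1)/6)² = 1.000
te_E = (1 + 4·2 + 9)/6 = 18/6 = 3; σ²_E = ((9−1)/6)² = 1.778
te_F = (5 + 4·11 + 17)/6 = 66/6 = 11; σ²_F = ((17−5)/6)² = 4.000
te_G = (8 + 4·11 + 14)/6 = 66/6 = 11; σ²_G = ((14−8)/6)² = 1.000
te_H = (6 + 4·10 + 20)/6 = 66/6 = 11; σ²_H = ((20−6)/6)² = 5.444
te_I = (9 + 4·12 + 27)/6 = 84/6 = 14; σ²_I = ((27−9)/6)² = 9.000
te_J = (5 + 4·7 + 9)/6 = 42/6 = 7; σ²_J = ((9−5)/6)² = 0.444

Forward pass:
ES_A = 0; EF_A = 7
ES_B = 0; EF_B = 6
ES_C = 0; EF_C = 7
ES_D = 0; EF_D = 4
ES_E = 0; EF_E = 3
ES_F = 0; EF_F = 11
ES_G = max(EF_A=7, EF_F=11) = 11; EF_G = 11+11 = 22
ES_H = max(EF_B=6, EF_G=22) = 22; EF_H = 22+11 = 33
ES_I = max(EF_C=7, EF_F=11) = 11; EF_I = 11+14 = 25
ES_J = max(EF_C=7, EF_D=4, EF_E=3, EF_H=33, EF_I=25) = 33; EF_J = 33+7 = 40
Expected project duration μ = 40 days. Critical path: F → G → H → J.

Variances on critical path: σ²_F=4.000, σ²_G=1.000, σ²_H=5.444, σ²_J=0.444.
Largest is σ²_H = 5.444.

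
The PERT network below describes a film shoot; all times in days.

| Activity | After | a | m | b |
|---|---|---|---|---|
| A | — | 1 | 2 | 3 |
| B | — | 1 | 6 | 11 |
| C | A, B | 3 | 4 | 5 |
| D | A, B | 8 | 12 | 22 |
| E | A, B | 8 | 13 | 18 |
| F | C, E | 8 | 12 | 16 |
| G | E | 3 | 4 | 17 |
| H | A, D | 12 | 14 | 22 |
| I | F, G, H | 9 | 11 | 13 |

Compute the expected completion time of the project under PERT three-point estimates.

te_A = (1 + 4·2 + 3)/6 = 12/6 = 2
te_B = (1 + 4·6 + 11)/6 = 36/6 = 6
te_C = (3 + 4·4 + 5)/6 = 24/6 = 4
te_D = (8 + 4·12 + 22)/6 = 78/6 = 13
te_E = (8 + 4·13 + 18)/6 = 78/6 = 13
te_F = (8 + 4·12 + 16)/6 = 72/6 = 12
te_G = (3 + 4·4 + 17)/6 = 36/6 = 6
te_H = (12 + 4·14 + 22)/6 = 90/6 = 15
te_I = (9 + 4·11 + 13)/6 = 66/6 = 11

Forward pass:
ES_A = 0; EF_A = 2
ES_B = 0; EF_B = 6
ES_C = max(EF_A=2, EF_B=6) = 6; EF_C = 6+4 = 10
ES_D = max(EF_A=2, EF_B=6) = 6; EF_D = 6+13 = 19
ES_E = max(EF_A=2, EF_B=6) = 6; EF_E = 6+13 = 19
ES_F = max(EF_C=10, EF_E=19) = 19; EF_F = 19+12 = 31
ES_G = 19; EF_G = 19+6 = 25
ES_H = max(EF_A=2, EF_D=19) = 19; EF_H = 19+15 = 34
ES_I = max(EF_F=31, EF_G=25, EF_H=34) = 34; EF_I = 34+11 = 45
Expected project duration μ = 45 days. Critical path: B → D → H → I.

45 days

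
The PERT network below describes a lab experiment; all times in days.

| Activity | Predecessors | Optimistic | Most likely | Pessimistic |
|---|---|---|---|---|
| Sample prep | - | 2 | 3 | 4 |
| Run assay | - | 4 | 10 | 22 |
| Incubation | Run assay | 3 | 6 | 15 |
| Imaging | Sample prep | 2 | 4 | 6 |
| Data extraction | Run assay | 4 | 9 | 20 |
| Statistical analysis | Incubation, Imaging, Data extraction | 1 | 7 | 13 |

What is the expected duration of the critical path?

28 days

te_Sample prep = (2 + 4·3 + 4)/6 = 18/6 = 3
te_Run assay = (4 + 4·10 + 22)/6 = 66/6 = 11
te_Incubation = (3 + 4·6 + 15)/6 = 42/6 = 7
te_Imaging = (2 + 4·4 + 6)/6 = 24/6 = 4
te_Data extraction = (4 + 4·9 + 20)/6 = 60/6 = 10
te_Statistical analysis = (1 + 4·7 + 13)/6 = 42/6 = 7

Forward pass:
ES_Sample prep = 0; EF_Sample prep = 3
ES_Run assay = 0; EF_Run assay = 11
ES_Incubation = 11; EF_Incubation = 11+7 = 18
ES_Imaging = 3; EF_Imaging = 3+4 = 7
ES_Data extraction = 11; EF_Data extraction = 11+10 = 21
ES_Statistical analysis = max(EF_Incubation=18, EF_Imaging=7, EF_Data extraction=21) = 21; EF_Statistical analysis = 21+7 = 28
Expected project duration μ = 28 days. Critical path: Run assay → Data extraction → Statistical analysis.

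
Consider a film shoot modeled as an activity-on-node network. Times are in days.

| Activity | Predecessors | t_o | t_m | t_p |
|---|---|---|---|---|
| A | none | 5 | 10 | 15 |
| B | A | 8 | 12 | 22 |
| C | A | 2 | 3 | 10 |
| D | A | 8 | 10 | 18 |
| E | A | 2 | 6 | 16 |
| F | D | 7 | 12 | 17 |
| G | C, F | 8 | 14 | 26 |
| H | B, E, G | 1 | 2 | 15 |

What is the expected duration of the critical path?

te_A = (5 + 4·10 + 15)/6 = 60/6 = 10
te_B = (8 + 4·12 + 22)/6 = 78/6 = 13
te_C = (2 + 4·3 + 10)/6 = 24/6 = 4
te_D = (8 + 4·10 + 18)/6 = 66/6 = 11
te_E = (2 + 4·6 + 16)/6 = 42/6 = 7
te_F = (7 + 4·12 + 17)/6 = 72/6 = 12
te_G = (8 + 4·14 + 26)/6 = 90/6 = 15
te_H = (1 + 4·2 + 15)/6 = 24/6 = 4

Forward pass:
ES_A = 0; EF_A = 10
ES_B = 10; EF_B = 10+13 = 23
ES_C = 10; EF_C = 10+4 = 14
ES_D = 10; EF_D = 10+11 = 21
ES_E = 10; EF_E = 10+7 = 17
ES_F = 21; EF_F = 21+12 = 33
ES_G = max(EF_C=14, EF_F=33) = 33; EF_G = 33+15 = 48
ES_H = max(EF_B=23, EF_E=17, EF_G=48) = 48; EF_H = 48+4 = 52
Expected project duration μ = 52 days. Critical path: A → D → F → G → H.

52 days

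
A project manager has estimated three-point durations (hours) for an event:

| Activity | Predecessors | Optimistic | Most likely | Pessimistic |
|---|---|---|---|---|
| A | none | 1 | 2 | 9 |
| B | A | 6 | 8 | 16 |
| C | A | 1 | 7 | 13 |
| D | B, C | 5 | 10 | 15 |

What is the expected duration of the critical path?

te_A = (1 + 4·2 + 9)/6 = 18/6 = 3
te_B = (6 + 4·8 + 16)/6 = 54/6 = 9
te_C = (1 + 4·7 + 13)/6 = 42/6 = 7
te_D = (5 + 4·10 + 15)/6 = 60/6 = 10

Forward pass:
ES_A = 0; EF_A = 3
ES_B = 3; EF_B = 3+9 = 12
ES_C = 3; EF_C = 3+7 = 10
ES_D = max(EF_B=12, EF_C=10) = 12; EF_D = 12+10 = 22
Expected project duration μ = 22 hours. Critical path: A → B → D.

22 hours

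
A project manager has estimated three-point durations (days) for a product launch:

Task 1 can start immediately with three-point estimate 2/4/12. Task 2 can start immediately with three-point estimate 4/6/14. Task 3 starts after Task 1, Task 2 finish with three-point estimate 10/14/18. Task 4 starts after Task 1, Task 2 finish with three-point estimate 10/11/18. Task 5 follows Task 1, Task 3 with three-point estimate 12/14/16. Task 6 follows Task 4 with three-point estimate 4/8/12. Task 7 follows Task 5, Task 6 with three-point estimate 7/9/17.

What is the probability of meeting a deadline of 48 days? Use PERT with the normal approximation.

te_Task 1 = (2 + 4·4 + 12)/6 = 30/6 = 5; σ²_Task 1 = ((12−2)/6)² = 2.778
te_Task 2 = (4 + 4·6 + 14)/6 = 42/6 = 7; σ²_Task 2 = ((14−4)/6)² = 2.778
te_Task 3 = (10 + 4·14 + 18)/6 = 84/6 = 14; σ²_Task 3 = ((18−10)/6)² = 1.778
te_Task 4 = (10 + 4·11 + 18)/6 = 72/6 = 12; σ²_Task 4 = ((18−10)/6)² = 1.778
te_Task 5 = (12 + 4·14 + 16)/6 = 84/6 = 14; σ²_Task 5 = ((16−12)/6)² = 0.444
te_Task 6 = (4 + 4·8 + 12)/6 = 48/6 = 8; σ²_Task 6 = ((12−4)/6)² = 1.778
te_Task 7 = (7 + 4·9 + 17)/6 = 60/6 = 10; σ²_Task 7 = ((17−7)/6)² = 2.778

Forward pass:
ES_Task 1 = 0; EF_Task 1 = 5
ES_Task 2 = 0; EF_Task 2 = 7
ES_Task 3 = max(EF_Task 1=5, EF_Task 2=7) = 7; EF_Task 3 = 7+14 = 21
ES_Task 4 = max(EF_Task 1=5, EF_Task 2=7) = 7; EF_Task 4 = 7+12 = 19
ES_Task 5 = max(EF_Task 1=5, EF_Task 3=21) = 21; EF_Task 5 = 21+14 = 35
ES_Task 6 = 19; EF_Task 6 = 19+8 = 27
ES_Task 7 = max(EF_Task 5=35, EF_Task 6=27) = 35; EF_Task 7 = 35+10 = 45
Expected project duration μ = 45 days. Critical path: Task 2 → Task 3 → Task 5 → Task 7.

Variance along critical path = 2.778 + 1.778 + 0.444 + 2.778 = 7.778; σ = √7.778 = 2.789 days.
Z = (48 − 45) / 2.789 = 1.076
P(T ≤ 48) = Φ(1.076) ≈ 0.859

0.859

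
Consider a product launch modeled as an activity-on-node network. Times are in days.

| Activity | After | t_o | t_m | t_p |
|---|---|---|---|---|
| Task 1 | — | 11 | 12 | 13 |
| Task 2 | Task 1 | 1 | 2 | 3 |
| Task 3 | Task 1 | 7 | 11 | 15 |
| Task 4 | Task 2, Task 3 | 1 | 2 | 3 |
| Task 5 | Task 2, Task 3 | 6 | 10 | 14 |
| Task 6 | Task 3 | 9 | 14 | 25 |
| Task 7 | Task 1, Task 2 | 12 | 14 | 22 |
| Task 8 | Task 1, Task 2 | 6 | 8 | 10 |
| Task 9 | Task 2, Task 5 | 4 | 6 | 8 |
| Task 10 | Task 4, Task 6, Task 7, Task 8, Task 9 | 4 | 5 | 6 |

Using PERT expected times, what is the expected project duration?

te_Task 1 = (11 + 4·12 + 13)/6 = 72/6 = 12
te_Task 2 = (1 + 4·2 + 3)/6 = 12/6 = 2
te_Task 3 = (7 + 4·11 + 15)/6 = 66/6 = 11
te_Task 4 = (1 + 4·2 + 3)/6 = 12/6 = 2
te_Task 5 = (6 + 4·10 + 14)/6 = 60/6 = 10
te_Task 6 = (9 + 4·14 + 25)/6 = 90/6 = 15
te_Task 7 = (12 + 4·14 + 22)/6 = 90/6 = 15
te_Task 8 = (6 + 4·8 + 10)/6 = 48/6 = 8
te_Task 9 = (4 + 4·6 + 8)/6 = 36/6 = 6
te_Task 10 = (4 + 4·5 + 6)/6 = 30/6 = 5

Forward pass:
ES_Task 1 = 0; EF_Task 1 = 12
ES_Task 2 = 12; EF_Task 2 = 12+2 = 14
ES_Task 3 = 12; EF_Task 3 = 12+11 = 23
ES_Task 4 = max(EF_Task 2=14, EF_Task 3=23) = 23; EF_Task 4 = 23+2 = 25
ES_Task 5 = max(EF_Task 2=14, EF_Task 3=23) = 23; EF_Task 5 = 23+10 = 33
ES_Task 6 = 23; EF_Task 6 = 23+15 = 38
ES_Task 7 = max(EF_Task 1=12, EF_Task 2=14) = 14; EF_Task 7 = 14+15 = 29
ES_Task 8 = max(EF_Task 1=12, EF_Task 2=14) = 14; EF_Task 8 = 14+8 = 22
ES_Task 9 = max(EF_Task 2=14, EF_Task 5=33) = 33; EF_Task 9 = 33+6 = 39
ES_Task 10 = max(EF_Task 4=25, EF_Task 6=38, EF_Task 7=29, EF_Task 8=22, EF_Task 9=39) = 39; EF_Task 10 = 39+5 = 44
Expected project duration μ = 44 days. Critical path: Task 1 → Task 3 → Task 5 → Task 9 → Task 10.

44 days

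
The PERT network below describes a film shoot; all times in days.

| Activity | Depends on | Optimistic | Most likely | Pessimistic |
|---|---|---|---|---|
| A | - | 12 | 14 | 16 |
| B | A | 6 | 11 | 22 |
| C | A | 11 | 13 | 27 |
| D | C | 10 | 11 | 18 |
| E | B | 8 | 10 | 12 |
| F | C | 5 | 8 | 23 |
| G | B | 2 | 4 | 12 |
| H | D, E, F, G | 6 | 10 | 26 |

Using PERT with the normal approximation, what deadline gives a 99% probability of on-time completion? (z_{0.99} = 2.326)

te_A = (12 + 4·14 + 16)/6 = 84/6 = 14; σ²_A = ((16−12)/6)² = 0.444
te_B = (6 + 4·11 + 22)/6 = 72/6 = 12; σ²_B = ((22−6)/6)² = 7.111
te_C = (11 + 4·13 + 27)/6 = 90/6 = 15; σ²_C = ((27−11)/6)² = 7.111
te_D = (10 + 4·11 + 18)/6 = 72/6 = 12; σ²_D = ((18−10)/6)² = 1.778
te_E = (8 + 4·10 + 12)/6 = 60/6 = 10; σ²_E = ((12−8)/6)² = 0.444
te_F = (5 + 4·8 + 23)/6 = 60/6 = 10; σ²_F = ((23−5)/6)² = 9.000
te_G = (2 + 4·4 + 12)/6 = 30/6 = 5; σ²_G = ((12−2)/6)² = 2.778
te_H = (6 + 4·10 + 26)/6 = 72/6 = 12; σ²_H = ((26−6)/6)² = 11.111

Forward pass:
ES_A = 0; EF_A = 14
ES_B = 14; EF_B = 14+12 = 26
ES_C = 14; EF_C = 14+15 = 29
ES_D = 29; EF_D = 29+12 = 41
ES_E = 26; EF_E = 26+10 = 36
ES_F = 29; EF_F = 29+10 = 39
ES_G = 26; EF_G = 26+5 = 31
ES_H = max(EF_D=41, EF_E=36, EF_F=39, EF_G=31) = 41; EF_H = 41+12 = 53
Expected project duration μ = 53 days. Critical path: A → C → D → H.

Variance along critical path = 0.444 + 7.111 + 1.778 + 11.111 = 20.444; σ = 4.522 days.
D = μ + z·σ = 53 + 2.326·4.522 = 63.5 days

63.5 days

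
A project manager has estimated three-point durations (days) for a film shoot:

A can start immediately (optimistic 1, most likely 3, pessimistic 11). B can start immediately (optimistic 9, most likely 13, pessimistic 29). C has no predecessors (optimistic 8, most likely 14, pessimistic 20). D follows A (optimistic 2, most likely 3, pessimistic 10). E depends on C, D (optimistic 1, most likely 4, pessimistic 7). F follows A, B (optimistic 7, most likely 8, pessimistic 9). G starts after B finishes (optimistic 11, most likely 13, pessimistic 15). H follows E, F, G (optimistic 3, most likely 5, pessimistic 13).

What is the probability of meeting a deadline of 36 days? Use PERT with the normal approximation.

te_A = (1 + 4·3 + 11)/6 = 24/6 = 4; σ²_A = ((11−1)/6)² = 2.778
te_B = (9 + 4·13 + 29)/6 = 90/6 = 15; σ²_B = ((29−9)/6)² = 11.111
te_C = (8 + 4·14 + 20)/6 = 84/6 = 14; σ²_C = ((20−8)/6)² = 4.000
te_D = (2 + 4·3 + 10)/6 = 24/6 = 4; σ²_D = ((10−2)/6)² = 1.778
te_E = (1 + 4·4 + 7)/6 = 24/6 = 4; σ²_E = ((7−1)/6)² = 1.000
te_F = (7 + 4·8 + 9)/6 = 48/6 = 8; σ²_F = ((9−7)/6)² = 0.111
te_G = (11 + 4·13 + 15)/6 = 78/6 = 13; σ²_G = ((15−11)/6)² = 0.444
te_H = (3 + 4·5 + 13)/6 = 36/6 = 6; σ²_H = ((13−3)/6)² = 2.778

Forward pass:
ES_A = 0; EF_A = 4
ES_B = 0; EF_B = 15
ES_C = 0; EF_C = 14
ES_D = 4; EF_D = 4+4 = 8
ES_E = max(EF_C=14, EF_D=8) = 14; EF_E = 14+4 = 18
ES_F = max(EF_A=4, EF_B=15) = 15; EF_F = 15+8 = 23
ES_G = 15; EF_G = 15+13 = 28
ES_H = max(EF_E=18, EF_F=23, EF_G=28) = 28; EF_H = 28+6 = 34
Expected project duration μ = 34 days. Critical path: B → G → H.

Variance along critical path = 11.111 + 0.444 + 2.778 = 14.333; σ = √14.333 = 3.786 days.
Z = (36 − 34) / 3.786 = 0.528
P(T ≤ 36) = Φ(0.528) ≈ 0.701

0.701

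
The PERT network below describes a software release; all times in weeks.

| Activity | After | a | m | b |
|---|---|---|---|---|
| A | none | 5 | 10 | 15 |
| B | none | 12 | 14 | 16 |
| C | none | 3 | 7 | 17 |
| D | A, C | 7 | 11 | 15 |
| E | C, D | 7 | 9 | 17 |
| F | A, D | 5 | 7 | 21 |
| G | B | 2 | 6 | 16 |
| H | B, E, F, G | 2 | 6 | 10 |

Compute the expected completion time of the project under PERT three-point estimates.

37 weeks

te_A = (5 + 4·10 + 15)/6 = 60/6 = 10
te_B = (12 + 4·14 + 16)/6 = 84/6 = 14
te_C = (3 + 4·7 + 17)/6 = 48/6 = 8
te_D = (7 + 4·11 + 15)/6 = 66/6 = 11
te_E = (7 + 4·9 + 17)/6 = 60/6 = 10
te_F = (5 + 4·7 + 21)/6 = 54/6 = 9
te_G = (2 + 4·6 + 16)/6 = 42/6 = 7
te_H = (2 + 4·6 + 10)/6 = 36/6 = 6

Forward pass:
ES_A = 0; EF_A = 10
ES_B = 0; EF_B = 14
ES_C = 0; EF_C = 8
ES_D = max(EF_A=10, EF_C=8) = 10; EF_D = 10+11 = 21
ES_E = max(EF_C=8, EF_D=21) = 21; EF_E = 21+10 = 31
ES_F = max(EF_A=10, EF_D=21) = 21; EF_F = 21+9 = 30
ES_G = 14; EF_G = 14+7 = 21
ES_H = max(EF_B=14, EF_E=31, EF_F=30, EF_G=21) = 31; EF_H = 31+6 = 37
Expected project duration μ = 37 weeks. Critical path: A → D → E → H.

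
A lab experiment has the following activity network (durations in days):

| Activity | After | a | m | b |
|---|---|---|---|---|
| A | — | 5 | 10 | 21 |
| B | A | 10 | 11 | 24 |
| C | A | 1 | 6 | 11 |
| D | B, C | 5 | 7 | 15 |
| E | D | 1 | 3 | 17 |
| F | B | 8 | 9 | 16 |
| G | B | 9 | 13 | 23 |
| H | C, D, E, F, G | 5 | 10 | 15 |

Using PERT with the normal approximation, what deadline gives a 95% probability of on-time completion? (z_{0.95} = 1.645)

55.5 days

te_A = (5 + 4·10 + 21)/6 = 66/6 = 11; σ²_A = ((21−5)/6)² = 7.111
te_B = (10 + 4·11 + 24)/6 = 78/6 = 13; σ²_B = ((24−10)/6)² = 5.444
te_C = (1 + 4·6 + 11)/6 = 36/6 = 6; σ²_C = ((11−1)/6)² = 2.778
te_D = (5 + 4·7 + 15)/6 = 48/6 = 8; σ²_D = ((15−5)/6)² = 2.778
te_E = (1 + 4·3 + 17)/6 = 30/6 = 5; σ²_E = ((17−1)/6)² = 7.111
te_F = (8 + 4·9 + 16)/6 = 60/6 = 10; σ²_F = ((16−8)/6)² = 1.778
te_G = (9 + 4·13 + 23)/6 = 84/6 = 14; σ²_G = ((23−9)/6)² = 5.444
te_H = (5 + 4·10 + 15)/6 = 60/6 = 10; σ²_H = ((15−5)/6)² = 2.778

Forward pass:
ES_A = 0; EF_A = 11
ES_B = 11; EF_B = 11+13 = 24
ES_C = 11; EF_C = 11+6 = 17
ES_D = max(EF_B=24, EF_C=17) = 24; EF_D = 24+8 = 32
ES_E = 32; EF_E = 32+5 = 37
ES_F = 24; EF_F = 24+10 = 34
ES_G = 24; EF_G = 24+14 = 38
ES_H = max(EF_C=17, EF_D=32, EF_E=37, EF_F=34, EF_G=38) = 38; EF_H = 38+10 = 48
Expected project duration μ = 48 days. Critical path: A → B → G → H.

Variance along critical path = 7.111 + 5.444 + 5.444 + 2.778 = 20.778; σ = 4.558 days.
D = μ + z·σ = 48 + 1.645·4.558 = 55.5 days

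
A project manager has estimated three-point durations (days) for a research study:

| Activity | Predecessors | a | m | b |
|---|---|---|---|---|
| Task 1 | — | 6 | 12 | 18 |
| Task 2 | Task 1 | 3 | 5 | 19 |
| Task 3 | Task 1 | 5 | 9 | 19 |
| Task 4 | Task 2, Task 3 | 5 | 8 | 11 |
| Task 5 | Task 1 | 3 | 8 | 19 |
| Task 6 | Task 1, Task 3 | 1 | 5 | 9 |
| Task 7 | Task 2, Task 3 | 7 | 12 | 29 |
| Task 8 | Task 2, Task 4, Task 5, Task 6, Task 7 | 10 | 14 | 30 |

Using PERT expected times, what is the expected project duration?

te_Task 1 = (6 + 4·12 + 18)/6 = 72/6 = 12
te_Task 2 = (3 + 4·5 + 19)/6 = 42/6 = 7
te_Task 3 = (5 + 4·9 + 19)/6 = 60/6 = 10
te_Task 4 = (5 + 4·8 + 11)/6 = 48/6 = 8
te_Task 5 = (3 + 4·8 + 19)/6 = 54/6 = 9
te_Task 6 = (1 + 4·5 + 9)/6 = 30/6 = 5
te_Task 7 = (7 + 4·12 + 29)/6 = 84/6 = 14
te_Task 8 = (10 + 4·14 + 30)/6 = 96/6 = 16

Forward pass:
ES_Task 1 = 0; EF_Task 1 = 12
ES_Task 2 = 12; EF_Task 2 = 12+7 = 19
ES_Task 3 = 12; EF_Task 3 = 12+10 = 22
ES_Task 4 = max(EF_Task 2=19, EF_Task 3=22) = 22; EF_Task 4 = 22+8 = 30
ES_Task 5 = 12; EF_Task 5 = 12+9 = 21
ES_Task 6 = max(EF_Task 1=12, EF_Task 3=22) = 22; EF_Task 6 = 22+5 = 27
ES_Task 7 = max(EF_Task 2=19, EF_Task 3=22) = 22; EF_Task 7 = 22+14 = 36
ES_Task 8 = max(EF_Task 2=19, EF_Task 4=30, EF_Task 5=21, EF_Task 6=27, EF_Task 7=36) = 36; EF_Task 8 = 36+16 = 52
Expected project duration μ = 52 days. Critical path: Task 1 → Task 3 → Task 7 → Task 8.

52 days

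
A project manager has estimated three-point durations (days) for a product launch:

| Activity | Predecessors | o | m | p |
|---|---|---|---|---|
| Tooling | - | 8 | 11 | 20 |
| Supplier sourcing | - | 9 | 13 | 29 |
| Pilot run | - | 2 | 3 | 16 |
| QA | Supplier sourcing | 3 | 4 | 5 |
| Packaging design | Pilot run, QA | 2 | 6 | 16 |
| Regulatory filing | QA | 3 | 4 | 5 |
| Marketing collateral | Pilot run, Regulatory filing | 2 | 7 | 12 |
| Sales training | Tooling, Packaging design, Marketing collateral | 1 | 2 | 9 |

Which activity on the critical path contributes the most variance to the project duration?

Supplier sourcing

te_Tooling = (8 + 4·11 + 20)/6 = 72/6 = 12; σ²_Tooling = ((20−8)/6)² = 4.000
te_Supplier sourcing = (9 + 4·13 + 29)/6 = 90/6 = 15; σ²_Supplier sourcing = ((29−9)/6)² = 11.111
te_Pilot run = (2 + 4·3 + 16)/6 = 30/6 = 5; σ²_Pilot run = ((16−2)/6)² = 5.444
te_QA = (3 + 4·4 + 5)/6 = 24/6 = 4; σ²_QA = ((5−3)/6)² = 0.111
te_Packaging design = (2 + 4·6 + 16)/6 = 42/6 = 7; σ²_Packaging design = ((16−2)/6)² = 5.444
te_Regulatory filing = (3 + 4·4 + 5)/6 = 24/6 = 4; σ²_Regulatory filing = ((5−3)/6)² = 0.111
te_Marketing collateral = (2 + 4·7 + 12)/6 = 42/6 = 7; σ²_Marketing collateral = ((12−2)/6)² = 2.778
te_Sales training = (1 + 4·2 + 9)/6 = 18/6 = 3; σ²_Sales training = ((9−1)/6)² = 1.778

Forward pass:
ES_Tooling = 0; EF_Tooling = 12
ES_Supplier sourcing = 0; EF_Supplier sourcing = 15
ES_Pilot run = 0; EF_Pilot run = 5
ES_QA = 15; EF_QA = 15+4 = 19
ES_Packaging design = max(EF_Pilot run=5, EF_QA=19) = 19; EF_Packaging design = 19+7 = 26
ES_Regulatory filing = 19; EF_Regulatory filing = 19+4 = 23
ES_Marketing collateral = max(EF_Pilot run=5, EF_Regulatory filing=23) = 23; EF_Marketing collateral = 23+7 = 30
ES_Sales training = max(EF_Tooling=12, EF_Packaging design=26, EF_Marketing collateral=30) = 30; EF_Sales training = 30+3 = 33
Expected project duration μ = 33 days. Critical path: Supplier sourcing → QA → Regulatory filing → Marketing collateral → Sales training.

Variances on critical path: σ²_Supplier sourcing=11.111, σ²_QA=0.111, σ²_Regulatory filing=0.111, σ²_Marketing collateral=2.778, σ²_Sales training=1.778.
Largest is σ²_Supplier sourcing = 11.111.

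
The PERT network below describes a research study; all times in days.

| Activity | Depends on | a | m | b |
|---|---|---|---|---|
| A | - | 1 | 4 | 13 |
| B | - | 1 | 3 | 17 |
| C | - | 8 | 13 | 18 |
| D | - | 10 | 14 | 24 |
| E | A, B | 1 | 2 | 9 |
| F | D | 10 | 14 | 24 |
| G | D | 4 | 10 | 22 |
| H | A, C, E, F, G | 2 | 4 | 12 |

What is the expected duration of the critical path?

35 days

te_A = (1 + 4·4 + 13)/6 = 30/6 = 5
te_B = (1 + 4·3 + 17)/6 = 30/6 = 5
te_C = (8 + 4·13 + 18)/6 = 78/6 = 13
te_D = (10 + 4·14 + 24)/6 = 90/6 = 15
te_E = (1 + 4·2 + 9)/6 = 18/6 = 3
te_F = (10 + 4·14 + 24)/6 = 90/6 = 15
te_G = (4 + 4·10 + 22)/6 = 66/6 = 11
te_H = (2 + 4·4 + 12)/6 = 30/6 = 5

Forward pass:
ES_A = 0; EF_A = 5
ES_B = 0; EF_B = 5
ES_C = 0; EF_C = 13
ES_D = 0; EF_D = 15
ES_E = max(EF_A=5, EF_B=5) = 5; EF_E = 5+3 = 8
ES_F = 15; EF_F = 15+15 = 30
ES_G = 15; EF_G = 15+11 = 26
ES_H = max(EF_A=5, EF_C=13, EF_E=8, EF_F=30, EF_G=26) = 30; EF_H = 30+5 = 35
Expected project duration μ = 35 days. Critical path: D → F → H.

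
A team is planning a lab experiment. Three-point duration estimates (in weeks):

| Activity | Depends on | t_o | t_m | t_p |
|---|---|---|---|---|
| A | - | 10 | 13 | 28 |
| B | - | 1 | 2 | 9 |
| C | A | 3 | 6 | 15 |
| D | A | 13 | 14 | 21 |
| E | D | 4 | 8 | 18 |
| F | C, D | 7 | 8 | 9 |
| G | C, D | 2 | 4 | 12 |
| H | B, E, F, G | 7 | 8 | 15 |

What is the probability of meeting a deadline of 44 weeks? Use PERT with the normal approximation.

te_A = (10 + 4·13 + 28)/6 = 90/6 = 15; σ²_A = ((28−10)/6)² = 9.000
te_B = (1 + 4·2 + 9)/6 = 18/6 = 3; σ²_B = ((9−1)/6)² = 1.778
te_C = (3 + 4·6 + 15)/6 = 42/6 = 7; σ²_C = ((15−3)/6)² = 4.000
te_D = (13 + 4·14 + 21)/6 = 90/6 = 15; σ²_D = ((21−13)/6)² = 1.778
te_E = (4 + 4·8 + 18)/6 = 54/6 = 9; σ²_E = ((18−4)/6)² = 5.444
te_F = (7 + 4·8 + 9)/6 = 48/6 = 8; σ²_F = ((9−7)/6)² = 0.111
te_G = (2 + 4·4 + 12)/6 = 30/6 = 5; σ²_G = ((12−2)/6)² = 2.778
te_H = (7 + 4·8 + 15)/6 = 54/6 = 9; σ²_H = ((15−7)/6)² = 1.778

Forward pass:
ES_A = 0; EF_A = 15
ES_B = 0; EF_B = 3
ES_C = 15; EF_C = 15+7 = 22
ES_D = 15; EF_D = 15+15 = 30
ES_E = 30; EF_E = 30+9 = 39
ES_F = max(EF_C=22, EF_D=30) = 30; EF_F = 30+8 = 38
ES_G = max(EF_C=22, EF_D=30) = 30; EF_G = 30+5 = 35
ES_H = max(EF_B=3, EF_E=39, EF_F=38, EF_G=35) = 39; EF_H = 39+9 = 48
Expected project duration μ = 48 weeks. Critical path: A → D → E → H.

Variance along critical path = 9.000 + 1.778 + 5.444 + 1.778 = 18.000; σ = √18.000 = 4.243 weeks.
Z = (44 − 48) / 4.243 = -0.943
P(T ≤ 44) = Φ(-0.943) ≈ 0.173

0.173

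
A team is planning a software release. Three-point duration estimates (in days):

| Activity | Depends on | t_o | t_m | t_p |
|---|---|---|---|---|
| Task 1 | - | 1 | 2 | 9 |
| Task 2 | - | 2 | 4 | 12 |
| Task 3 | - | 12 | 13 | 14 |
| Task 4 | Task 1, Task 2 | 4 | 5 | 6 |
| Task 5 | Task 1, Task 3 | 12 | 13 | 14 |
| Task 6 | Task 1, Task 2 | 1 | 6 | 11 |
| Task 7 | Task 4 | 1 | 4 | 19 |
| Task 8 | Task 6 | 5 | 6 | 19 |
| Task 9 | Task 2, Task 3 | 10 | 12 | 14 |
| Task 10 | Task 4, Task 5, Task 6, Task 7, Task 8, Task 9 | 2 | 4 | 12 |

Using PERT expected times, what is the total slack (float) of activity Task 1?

9 days

te_Task 1 = (1 + 4·2 + 9)/6 = 18/6 = 3
te_Task 2 = (2 + 4·4 + 12)/6 = 30/6 = 5
te_Task 3 = (12 + 4·13 + 14)/6 = 78/6 = 13
te_Task 4 = (4 + 4·5 + 6)/6 = 30/6 = 5
te_Task 5 = (12 + 4·13 + 14)/6 = 78/6 = 13
te_Task 6 = (1 + 4·6 + 11)/6 = 36/6 = 6
te_Task 7 = (1 + 4·4 + 19)/6 = 36/6 = 6
te_Task 8 = (5 + 4·6 + 19)/6 = 48/6 = 8
te_Task 9 = (10 + 4·12 + 14)/6 = 72/6 = 12
te_Task 10 = (2 + 4·4 + 12)/6 = 30/6 = 5

Forward pass:
ES_Task 1 = 0; EF_Task 1 = 3
ES_Task 2 = 0; EF_Task 2 = 5
ES_Task 3 = 0; EF_Task 3 = 13
ES_Task 4 = max(EF_Task 1=3, EF_Task 2=5) = 5; EF_Task 4 = 5+5 = 10
ES_Task 5 = max(EF_Task 1=3, EF_Task 3=13) = 13; EF_Task 5 = 13+13 = 26
ES_Task 6 = max(EF_Task 1=3, EF_Task 2=5) = 5; EF_Task 6 = 5+6 = 11
ES_Task 7 = 10; EF_Task 7 = 10+6 = 16
ES_Task 8 = 11; EF_Task 8 = 11+8 = 19
ES_Task 9 = max(EF_Task 2=5, EF_Task 3=13) = 13; EF_Task 9 = 13+12 = 25
ES_Task 10 = max(EF_Task 4=10, EF_Task 5=26, EF_Task 6=11, EF_Task 7=16, EF_Task 8=19, EF_Task 9=25) = 26; EF_Task 10 = 26+5 = 31
Expected project duration μ = 31 days. Critical path: Task 3 → Task 5 → Task 10.

Backward pass:
LF_Task 10 = 31; LS_Task 10 = 31−5 = 26
LF_Task 9 = LS_Task 10 = 26; LS_Task 9 = 26−12 = 14
LF_Task 8 = LS_Task 10 = 26; LS_Task 8 = 26−8 = 18
LF_Task 7 = LS_Task 10 = 26; LS_Task 7 = 26−6 = 20
LF_Task 6 = min(LS_Task 8=18, LS_Task 10=26) = 18; LS_Task 6 = 18−6 = 12
LF_Task 5 = LS_Task 10 = 26; LS_Task 5 = 26−13 = 13
LF_Task 4 = min(LS_Task 7=20, LS_Task 10=26) = 20; LS_Task 4 = 20−5 = 15
LF_Task 3 = min(LS_Task 5=13, LS_Task 9=14) = 13; LS_Task 3 = 13−13 = 0
LF_Task 2 = min(LS_Task 4=15, LS_Task 6=12, LS_Task 9=14) = 12; LS_Task 2 = 12−5 = 7
LF_Task 1 = min(LS_Task 4=15, LS_Task 5=13, LS_Task 6=12) = 12; LS_Task 1 = 12−3 = 9
Slack_Task 1 = LS_Task 1 − ES_Task 1 = 9 − 0 = 9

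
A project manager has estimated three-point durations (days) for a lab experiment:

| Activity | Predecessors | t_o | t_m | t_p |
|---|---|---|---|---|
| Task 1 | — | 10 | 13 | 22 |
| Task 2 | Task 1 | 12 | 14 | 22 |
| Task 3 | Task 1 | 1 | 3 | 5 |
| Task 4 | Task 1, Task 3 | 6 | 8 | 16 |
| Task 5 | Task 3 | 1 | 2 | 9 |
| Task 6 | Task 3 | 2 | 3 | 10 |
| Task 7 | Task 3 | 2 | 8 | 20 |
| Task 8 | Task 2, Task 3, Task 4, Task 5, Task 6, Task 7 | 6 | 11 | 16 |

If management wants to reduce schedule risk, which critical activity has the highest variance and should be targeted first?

Task 1

te_Task 1 = (10 + 4·13 + 22)/6 = 84/6 = 14; σ²_Task 1 = ((22−10)/6)² = 4.000
te_Task 2 = (12 + 4·14 + 22)/6 = 90/6 = 15; σ²_Task 2 = ((22−12)/6)² = 2.778
te_Task 3 = (1 + 4·3 + 5)/6 = 18/6 = 3; σ²_Task 3 = ((5−1)/6)² = 0.444
te_Task 4 = (6 + 4·8 + 16)/6 = 54/6 = 9; σ²_Task 4 = ((16−6)/6)² = 2.778
te_Task 5 = (1 + 4·2 + 9)/6 = 18/6 = 3; σ²_Task 5 = ((9−1)/6)² = 1.778
te_Task 6 = (2 + 4·3 + 10)/6 = 24/6 = 4; σ²_Task 6 = ((10−2)/6)² = 1.778
te_Task 7 = (2 + 4·8 + 20)/6 = 54/6 = 9; σ²_Task 7 = ((20−2)/6)² = 9.000
te_Task 8 = (6 + 4·11 + 16)/6 = 66/6 = 11; σ²_Task 8 = ((16−6)/6)² = 2.778

Forward pass:
ES_Task 1 = 0; EF_Task 1 = 14
ES_Task 2 = 14; EF_Task 2 = 14+15 = 29
ES_Task 3 = 14; EF_Task 3 = 14+3 = 17
ES_Task 4 = max(EF_Task 1=14, EF_Task 3=17) = 17; EF_Task 4 = 17+9 = 26
ES_Task 5 = 17; EF_Task 5 = 17+3 = 20
ES_Task 6 = 17; EF_Task 6 = 17+4 = 21
ES_Task 7 = 17; EF_Task 7 = 17+9 = 26
ES_Task 8 = max(EF_Task 2=29, EF_Task 3=17, EF_Task 4=26, EF_Task 5=20, EF_Task 6=21, EF_Task 7=26) = 29; EF_Task 8 = 29+11 = 40
Expected project duration μ = 40 days. Critical path: Task 1 → Task 2 → Task 8.

Variances on critical path: σ²_Task 1=4.000, σ²_Task 2=2.778, σ²_Task 8=2.778.
Largest is σ²_Task 1 = 4.000.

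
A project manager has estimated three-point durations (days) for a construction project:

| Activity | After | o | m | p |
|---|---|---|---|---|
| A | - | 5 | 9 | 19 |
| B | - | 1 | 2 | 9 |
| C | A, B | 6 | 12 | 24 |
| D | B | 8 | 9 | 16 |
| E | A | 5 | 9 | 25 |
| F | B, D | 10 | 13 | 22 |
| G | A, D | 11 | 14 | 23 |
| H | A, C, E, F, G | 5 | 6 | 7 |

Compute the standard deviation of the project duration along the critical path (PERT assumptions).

2.77 days

te_A = (5 + 4·9 + 19)/6 = 60/6 = 10; σ²_A = ((19−5)/6)² = 5.444
te_B = (1 + 4·2 + 9)/6 = 18/6 = 3; σ²_B = ((9−1)/6)² = 1.778
te_C = (6 + 4·12 + 24)/6 = 78/6 = 13; σ²_C = ((24−6)/6)² = 9.000
te_D = (8 + 4·9 + 16)/6 = 60/6 = 10; σ²_D = ((16−8)/6)² = 1.778
te_E = (5 + 4·9 + 25)/6 = 66/6 = 11; σ²_E = ((25−5)/6)² = 11.111
te_F = (10 + 4·13 + 22)/6 = 84/6 = 14; σ²_F = ((22−10)/6)² = 4.000
te_G = (11 + 4·14 + 23)/6 = 90/6 = 15; σ²_G = ((23−11)/6)² = 4.000
te_H = (5 + 4·6 + 7)/6 = 36/6 = 6; σ²_H = ((7−5)/6)² = 0.111

Forward pass:
ES_A = 0; EF_A = 10
ES_B = 0; EF_B = 3
ES_C = max(EF_A=10, EF_B=3) = 10; EF_C = 10+13 = 23
ES_D = 3; EF_D = 3+10 = 13
ES_E = 10; EF_E = 10+11 = 21
ES_F = max(EF_B=3, EF_D=13) = 13; EF_F = 13+14 = 27
ES_G = max(EF_A=10, EF_D=13) = 13; EF_G = 13+15 = 28
ES_H = max(EF_A=10, EF_C=23, EF_E=21, EF_F=27, EF_G=28) = 28; EF_H = 28+6 = 34
Expected project duration μ = 34 days. Critical path: B → D → G → H.

Variance along critical path = 1.778 + 1.778 + 4.000 + 0.111 = 7.667
σ = √7.667 = 2.769 days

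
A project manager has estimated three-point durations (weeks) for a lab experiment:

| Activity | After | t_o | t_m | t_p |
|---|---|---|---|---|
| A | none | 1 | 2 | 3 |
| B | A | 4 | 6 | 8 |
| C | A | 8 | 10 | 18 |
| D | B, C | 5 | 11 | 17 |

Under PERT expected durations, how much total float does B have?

5 weeks

te_A = (1 + 4·2 + 3)/6 = 12/6 = 2
te_B = (4 + 4·6 + 8)/6 = 36/6 = 6
te_C = (8 + 4·10 + 18)/6 = 66/6 = 11
te_D = (5 + 4·11 + 17)/6 = 66/6 = 11

Forward pass:
ES_A = 0; EF_A = 2
ES_B = 2; EF_B = 2+6 = 8
ES_C = 2; EF_C = 2+11 = 13
ES_D = max(EF_B=8, EF_C=13) = 13; EF_D = 13+11 = 24
Expected project duration μ = 24 weeks. Critical path: A → C → D.

Backward pass:
LF_D = 24; LS_D = 24−11 = 13
LF_C = LS_D = 13; LS_C = 13−11 = 2
LF_B = LS_D = 13; LS_B = 13−6 = 7
LF_A = min(LS_B=7, LS_C=2) = 2; LS_A = 2−2 = 0
Slack_B = LS_B − ES_B = 7 − 2 = 5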